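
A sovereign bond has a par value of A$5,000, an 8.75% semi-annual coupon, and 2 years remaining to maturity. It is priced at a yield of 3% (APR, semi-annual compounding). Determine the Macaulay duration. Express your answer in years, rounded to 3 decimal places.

Periodic yield y = 0.015. Discount each cash flow and weight by its period:
  t   CF        PV=CF/(1+0.015)^t    t·PV
  1       218.75       215.5172       215.5172
  2       218.75       212.3323       424.6645
  3       218.75       209.1943       627.5830
  4     5,218.75     4,917.0240    19,668.0958
  Σ                  5,554.0678    20,935.8606
Price P = Σ PV = 5,554.0678.
Macaulay duration = Σ(t·PV) / P = 20,935.8606 / 5,554.0678 = 3.76946 half-year periods.
In years: 3.76946 / 2 = 1.88473 years.

1.885 years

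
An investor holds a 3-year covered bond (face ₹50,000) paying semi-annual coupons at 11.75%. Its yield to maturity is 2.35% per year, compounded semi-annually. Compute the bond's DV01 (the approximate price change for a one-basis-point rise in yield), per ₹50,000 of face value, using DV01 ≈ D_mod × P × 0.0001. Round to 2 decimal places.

₹16.72

Periodic yield y = 0.01175.
  t   CF        PV=CF/(1+0.01175)^t    t·PV
  1     2,937.50     2,903.3852     2,903.3852
  2     2,937.50     2,869.6666     5,739.3333
  3     2,937.50     2,836.3396     8,509.0189
  4     2,937.50     2,803.3997    11,213.5988
  5     2,937.50     2,770.8423    13,854.2115
  6    52,937.50    49,354.2037   296,125.2222
  Σ                 63,537.8372   338,344.7700
P = 63,537.8372; D_Mac = 5.32509 half-year periods = 2.66255 yrs; D_mod = 2.63162 yrs.
DV01 ≈ 2.63162 × 63,537.8372 × 0.0001 = 16.720769.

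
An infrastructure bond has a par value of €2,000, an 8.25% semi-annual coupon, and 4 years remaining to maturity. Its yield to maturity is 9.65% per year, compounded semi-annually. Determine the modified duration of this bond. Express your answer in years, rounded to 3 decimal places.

3.313 years

Periodic yield y = 0.04825. First find Macaulay duration:
  t   CF        PV=CF/(1+0.04825)^t    t·PV
  1        82.50        78.7026        78.7026
  2        82.50        75.0800       150.1600
  3        82.50        71.6241       214.8724
  4        82.50        68.3273       273.3093
  5        82.50        65.1823       325.9114
  6        82.50        62.1820       373.0920
  7        82.50        59.3198       415.2388
  8     2,082.50     1,428.4533    11,427.6263
  Σ                  1,908.8714    13,258.9128
P = 1,908.8714; Macaulay duration = 13,258.9128 / 1,908.8714 = 6.94594 half-year periods = 3.47297 years.
Modified duration = D_Mac / (1 + y) = 3.47297 / 1.04825 = 3.31311 years.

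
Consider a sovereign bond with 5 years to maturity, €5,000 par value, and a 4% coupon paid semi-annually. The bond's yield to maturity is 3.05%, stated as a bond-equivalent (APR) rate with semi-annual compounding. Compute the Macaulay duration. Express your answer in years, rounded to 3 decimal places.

Periodic yield y = 0.01525. Discount each cash flow and weight by its period:
  t   CF        PV=CF/(1+0.01525)^t    t·PV
  1       100.00        98.4979        98.4979
  2       100.00        97.0184       194.0368
  3       100.00        95.5611       286.6832
  4       100.00        94.1257       376.5026
  5       100.00        92.7118       463.5590
  6       100.00        91.3192       547.9151
  7       100.00        89.9475       629.6324
  8       100.00        88.5964       708.7711
  9       100.00        87.2656       785.3903
  10    5,100.00     4,383.6936    43,836.9363
  Σ                  5,218.7371    47,927.9247
Price P = Σ PV = 5,218.7371.
Macaulay duration = Σ(t·PV) / P = 47,927.9247 / 5,218.7371 = 9.18382 half-year periods.
In years: 9.18382 / 2 = 4.59191 years.

4.592 years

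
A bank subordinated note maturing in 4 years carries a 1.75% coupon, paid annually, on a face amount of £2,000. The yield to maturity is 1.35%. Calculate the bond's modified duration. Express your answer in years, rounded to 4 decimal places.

3.8469 years

Periodic yield y = 0.0135. First find Macaulay duration:
  t   CF        PV=CF/(1+0.0135)^t    t·PV
  1        35.00        34.5338        34.5338
  2        35.00        34.0738        68.1476
  3        35.00        33.6199       100.8598
  4     2,035.00     1,928.7210     7,714.8839
  Σ                  2,030.9485     7,918.4250
P = 2,030.9485; Macaulay duration = 7,918.4250 / 2,030.9485 = 3.89888 years.
Modified duration = D_Mac / (1 + y) = 3.89888 / 1.0135 = 3.84695 years.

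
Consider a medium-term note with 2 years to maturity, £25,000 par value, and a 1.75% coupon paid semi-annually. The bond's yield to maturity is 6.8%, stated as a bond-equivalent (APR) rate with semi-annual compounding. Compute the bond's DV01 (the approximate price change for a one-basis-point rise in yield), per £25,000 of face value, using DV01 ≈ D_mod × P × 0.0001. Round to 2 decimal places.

Periodic yield y = 0.034.
  t   CF        PV=CF/(1+0.034)^t    t·PV
  1       218.75       211.5571       211.5571
  2       218.75       204.6006       409.2013
  3       218.75       197.8730       593.6189
  4    25,218.75    22,061.8233    88,247.2931
  Σ                 22,675.8539    89,461.6703
P = 22,675.8539; D_Mac = 3.94524 half-year periods = 1.97262 yrs; D_mod = 1.90776 yrs.
DV01 ≈ 1.90776 × 22,675.8539 × 0.0001 = 4.326000.

£4.33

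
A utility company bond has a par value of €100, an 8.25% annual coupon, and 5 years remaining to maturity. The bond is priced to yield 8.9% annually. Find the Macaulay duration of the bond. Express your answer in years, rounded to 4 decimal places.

4.2837 years

Periodic yield y = 0.089. Discount each cash flow and weight by its year:
  t   CF        PV=CF/(1+0.089)^t    t·PV
  1         8.25         7.5758         7.5758
  2         8.25         6.9566        13.9132
  3         8.25         6.3881        19.1642
  4         8.25         5.8660        23.4640
  5       108.25        70.6787       353.3935
  Σ                     97.4652       417.5107
Price P = Σ PV = 97.4652.
Macaulay duration = Σ(t·PV) / P = 417.5107 / 97.4652 = 4.28369 years.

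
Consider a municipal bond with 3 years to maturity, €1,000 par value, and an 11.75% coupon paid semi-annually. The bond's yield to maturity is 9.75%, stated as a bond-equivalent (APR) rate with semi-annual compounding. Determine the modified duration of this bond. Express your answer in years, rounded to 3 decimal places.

2.502 years

Periodic yield y = 0.04875. First find Macaulay duration:
  t   CF        PV=CF/(1+0.04875)^t    t·PV
  1        58.75        56.0191        56.0191
  2        58.75        53.4151       106.8302
  3        58.75        50.9321       152.7964
  4        58.75        48.5646       194.2585
  5        58.75        46.3071       231.5357
  6     1,058.75       795.7224     4,774.3344
  Σ                  1,050.9605     5,515.7742
P = 1,050.9605; Macaulay duration = 5,515.7742 / 1,050.9605 = 5.24832 half-year periods = 2.62416 years.
Modified duration = D_Mac / (1 + y) = 2.62416 / 1.04875 = 2.50218 years.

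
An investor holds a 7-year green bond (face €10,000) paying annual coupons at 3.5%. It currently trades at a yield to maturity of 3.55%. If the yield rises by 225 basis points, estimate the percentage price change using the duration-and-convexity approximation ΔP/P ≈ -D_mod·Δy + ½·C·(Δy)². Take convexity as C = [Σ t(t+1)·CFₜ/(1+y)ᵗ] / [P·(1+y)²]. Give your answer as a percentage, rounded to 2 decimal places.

With y = 0.0355:
  t   CF        PV=CF/(1+0.0355)^t    t·PV        t(t+1)·PV
  1       350.00       338.0010       338.0010         676.0019
  2       350.00       326.4133       652.8266       1,958.4798
  3       350.00       315.2229       945.6686       3,782.6746
  4       350.00       304.4161     1,217.6644       6,088.3222
  5       350.00       293.9798     1,469.8991       8,819.3948
  6       350.00       283.9013     1,703.4080      11,923.8558
  7    10,350.00     8,107.5498    56,752.8489     454,022.7911
  Σ                  9,969.4842    63,080.3166     487,271.5202
P = 9,969.4842; D_Mac = 6.32734 yrs; D_mod = 6.11042 yrs; C = 45.58250.
Duration effect: -6.11042 × (+0.0225) = -0.137484
Convexity effect: 0.5 × 45.58250 × (0.0225)² = +0.0115381
ΔP/P ≈ -0.137484 + 0.0115381 = -0.125946 = -12.5946%.

-12.59%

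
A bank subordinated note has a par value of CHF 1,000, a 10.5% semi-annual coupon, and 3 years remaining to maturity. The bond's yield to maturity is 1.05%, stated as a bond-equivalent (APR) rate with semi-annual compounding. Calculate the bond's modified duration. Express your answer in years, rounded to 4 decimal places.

Periodic yield y = 0.00525. First find Macaulay duration:
  t   CF        PV=CF/(1+0.00525)^t    t·PV
  1        52.50        52.2258        52.2258
  2        52.50        51.9531       103.9061
  3        52.50        51.6817       155.0452
  4        52.50        51.4118       205.6473
  5        52.50        51.1433       255.7166
  6     1,052.50     1,019.9470     6,119.6821
  Σ                  1,278.3628     6,892.2231
P = 1,278.3628; Macaulay duration = 6,892.2231 / 1,278.3628 = 5.39145 half-year periods = 2.69572 years.
Modified duration = D_Mac / (1 + y) = 2.69572 / 1.00525 = 2.68164 years.

2.6816 years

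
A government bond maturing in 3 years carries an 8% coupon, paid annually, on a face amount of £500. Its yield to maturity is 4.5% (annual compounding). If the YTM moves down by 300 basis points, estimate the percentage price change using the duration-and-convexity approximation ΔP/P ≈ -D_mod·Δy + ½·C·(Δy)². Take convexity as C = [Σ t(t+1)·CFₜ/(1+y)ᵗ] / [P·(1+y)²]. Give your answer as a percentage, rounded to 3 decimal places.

+8.469%

With y = 0.045:
  t   CF        PV=CF/(1+0.045)^t    t·PV        t(t+1)·PV
  1        40.00        38.2775        38.2775          76.5550
  2        40.00        36.6292        73.2584         219.7752
  3       540.00       473.2002     1,419.6005       5,678.4020
  Σ                    548.1069     1,531.1364       5,974.7322
P = 548.1069; D_Mac = 2.79350 yrs; D_mod = 2.67321 yrs; C = 9.98207.
Duration effect: -2.67321 × (-0.03) = +0.080196
Convexity effect: 0.5 × 9.98207 × (-0.03)² = +0.0044919
ΔP/P ≈ +0.080196 + 0.0044919 = +0.084688 = +8.4688%.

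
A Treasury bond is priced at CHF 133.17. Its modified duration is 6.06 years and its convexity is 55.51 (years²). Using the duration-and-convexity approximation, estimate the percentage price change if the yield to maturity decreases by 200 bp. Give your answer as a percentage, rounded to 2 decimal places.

+13.23%

Duration effect: -D_mod·Δy = -6.06 × (-0.02) = +0.121200
Convexity effect: ½·C·(Δy)² = 0.5 × 55.51 × (-0.02)² = +0.0111020
ΔP/P ≈ +0.121200 + 0.0111020 = +0.132302
= +13.2302%.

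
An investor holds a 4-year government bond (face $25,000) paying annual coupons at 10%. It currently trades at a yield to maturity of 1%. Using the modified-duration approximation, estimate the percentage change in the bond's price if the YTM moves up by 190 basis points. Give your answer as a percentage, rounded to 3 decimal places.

Periodic yield y = 0.01. Modified duration first:
  t   CF        PV=CF/(1+0.01)^t    t·PV
  1     2,500.00     2,475.2475     2,475.2475
  2     2,500.00     2,450.7401     4,901.4802
  3     2,500.00     2,426.4754     7,279.4261
  4    27,500.00    26,426.9595   105,707.8379
  Σ                 33,779.4225   120,363.9918
P = 33,779.4225; D_Mac = 3.56323 yrs; D_mod = 3.56323/(1+0.01) = 3.52795 yrs.
ΔP/P ≈ -D_mod · Δy = -3.52795 × (+0.019) = -0.067031 = -6.7031%.

-6.703%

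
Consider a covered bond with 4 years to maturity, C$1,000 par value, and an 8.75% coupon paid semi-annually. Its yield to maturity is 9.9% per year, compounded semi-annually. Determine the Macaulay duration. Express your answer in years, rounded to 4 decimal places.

3.4478 years

Periodic yield y = 0.0495. Discount each cash flow and weight by its period:
  t   CF        PV=CF/(1+0.0495)^t    t·PV
  1        43.75        41.6865        41.6865
  2        43.75        39.7204        79.4407
  3        43.75        37.8469       113.5408
  4        43.75        36.0619       144.2475
  5        43.75        34.3610       171.8050
  6        43.75        32.7404       196.4421
  7        43.75        31.1961       218.3730
  8     1,043.75       709.1481     5,673.1848
  Σ                    962.7613     6,638.7205
Price P = Σ PV = 962.7613.
Macaulay duration = Σ(t·PV) / P = 6,638.7205 / 962.7613 = 6.89550 half-year periods.
In years: 6.89550 / 2 = 3.44775 years.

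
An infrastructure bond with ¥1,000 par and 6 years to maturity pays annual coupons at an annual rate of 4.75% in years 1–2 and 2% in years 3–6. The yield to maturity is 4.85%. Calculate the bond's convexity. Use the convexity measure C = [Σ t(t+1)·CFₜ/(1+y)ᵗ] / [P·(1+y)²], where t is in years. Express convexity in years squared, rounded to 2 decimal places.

With y = 0.0485:
  t   CF        PV=CF/(1+0.0485)^t    t·PV        t(t+1)·PV
  1        47.50        45.3028        45.3028          90.6056
  2        47.50        43.2073        86.4145         259.2436
  3        20.00        17.3510        52.0530         208.2121
  4        20.00        16.5484        66.1936         330.9682
  5        20.00        15.7829        78.9147         473.4881
  6     1,020.00       767.6965     4,606.1790      32,243.2532
  Σ                    905.8889     4,935.0577      33,605.7708
P = 905.8889.
Convexity = Σ t(t+1)·PV / [P·(1+y)²] = 33,605.7708 / (905.8889 × 1.099352) = 33.74443.

33.74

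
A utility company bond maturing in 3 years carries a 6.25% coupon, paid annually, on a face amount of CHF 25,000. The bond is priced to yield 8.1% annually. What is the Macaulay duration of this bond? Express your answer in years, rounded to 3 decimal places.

2.822 years

Periodic yield y = 0.081. Discount each cash flow and weight by its year:
  t   CF        PV=CF/(1+0.081)^t    t·PV
  1     1,562.50     1,445.4209     1,445.4209
  2     1,562.50     1,337.1146     2,674.2292
  3    26,562.50    21,027.7045    63,083.1135
  Σ                 23,810.2400    67,202.7637
Price P = Σ PV = 23,810.2400.
Macaulay duration = Σ(t·PV) / P = 67,202.7637 / 23,810.2400 = 2.82243 years.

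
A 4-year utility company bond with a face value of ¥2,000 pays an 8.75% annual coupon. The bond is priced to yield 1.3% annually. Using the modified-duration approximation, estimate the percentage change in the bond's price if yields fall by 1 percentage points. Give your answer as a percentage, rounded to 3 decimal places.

Periodic yield y = 0.013. Modified duration first:
  t   CF        PV=CF/(1+0.013)^t    t·PV
  1       175.00       172.7542       172.7542
  2       175.00       170.5372       341.0744
  3       175.00       168.3487       505.0460
  4     2,175.00     2,065.4823     8,261.9292
  Σ                  2,577.1224     9,280.8039
P = 2,577.1224; D_Mac = 3.60123 yrs; D_mod = 3.60123/(1+0.013) = 3.55501 yrs.
ΔP/P ≈ -D_mod · Δy = -3.55501 × (-0.01) = +0.035550 = +3.5550%.

+3.555%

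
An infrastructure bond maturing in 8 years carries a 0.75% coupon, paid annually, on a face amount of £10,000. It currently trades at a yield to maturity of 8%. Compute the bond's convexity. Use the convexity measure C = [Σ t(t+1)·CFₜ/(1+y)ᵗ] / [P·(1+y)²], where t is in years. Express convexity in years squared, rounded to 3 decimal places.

58.818

With y = 0.08:
  t   CF        PV=CF/(1+0.08)^t    t·PV        t(t+1)·PV
  1        75.00        69.4444        69.4444         138.8889
  2        75.00        64.3004       128.6008         385.8025
  3        75.00        59.5374       178.6123         714.4490
  4        75.00        55.1272       220.5090       1,102.5448
  5        75.00        51.0437       255.2187       1,531.3122
  6        75.00        47.2627       283.5763       1,985.0343
  7        75.00        43.7618       306.3325       2,450.6597
  8    10,075.00     5,443.2090    43,545.6721     391,911.0488
  Σ                  5,833.6868    44,987.9661     400,219.7401
P = 5,833.6868.
Convexity = Σ t(t+1)·PV / [P·(1+y)²] = 400,219.7401 / (5,833.6868 × 1.166400) = 58.81768.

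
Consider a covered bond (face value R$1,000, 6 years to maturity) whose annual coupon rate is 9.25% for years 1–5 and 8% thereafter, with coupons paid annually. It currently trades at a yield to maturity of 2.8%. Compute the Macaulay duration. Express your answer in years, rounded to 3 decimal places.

5.029 years

Periodic yield y = 0.028. Discount each cash flow and weight by its year:
  t   CF        PV=CF/(1+0.028)^t    t·PV
  1        92.50        89.9805        89.9805
  2        92.50        87.5297       175.0594
  3        92.50        85.1456       255.4369
  4        92.50        82.8265       331.3060
  5        92.50        80.5705       402.8526
  6     1,080.00       915.0927     5,490.5559
  Σ                  1,341.1456     6,745.1913
Price P = Σ PV = 1,341.1456.
Macaulay duration = Σ(t·PV) / P = 6,745.1913 / 1,341.1456 = 5.02943 years.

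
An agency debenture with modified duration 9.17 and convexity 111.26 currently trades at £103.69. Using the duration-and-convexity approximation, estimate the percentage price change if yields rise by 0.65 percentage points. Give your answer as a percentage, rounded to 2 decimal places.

Duration effect: -D_mod·Δy = -9.17 × (+0.0065) = -0.059605
Convexity effect: ½·C·(Δy)² = 0.5 × 111.26 × (0.0065)² = +0.0023503675
ΔP/P ≈ -0.059605 + 0.0023503675 = -0.0572546325
= -5.72546325%.

-5.73%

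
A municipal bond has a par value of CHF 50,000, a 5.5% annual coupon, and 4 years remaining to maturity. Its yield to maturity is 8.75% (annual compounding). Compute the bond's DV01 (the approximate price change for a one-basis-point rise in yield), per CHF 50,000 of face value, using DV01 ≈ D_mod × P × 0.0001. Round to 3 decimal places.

Periodic yield y = 0.0875.
  t   CF        PV=CF/(1+0.0875)^t    t·PV
  1     2,750.00     2,528.7356     2,528.7356
  2     2,750.00     2,325.2741     4,650.5483
  3     2,750.00     2,138.1831     6,414.5494
  4    52,750.00    37,714.2436   150,856.9743
  Σ                 44,706.4365   164,450.8075
P = 44,706.4365; D_Mac = 3.67846 yrs; D_mod = 3.38249 yrs.
DV01 ≈ 3.38249 × 44,706.4365 × 0.0001 = 15.121913.

CHF 15.122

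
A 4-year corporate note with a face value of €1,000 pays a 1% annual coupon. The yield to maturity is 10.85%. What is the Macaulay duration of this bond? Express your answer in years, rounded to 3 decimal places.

Periodic yield y = 0.1085. Discount each cash flow and weight by its year:
  t   CF        PV=CF/(1+0.1085)^t    t·PV
  1        10.00         9.0212         9.0212
  2        10.00         8.1382        16.2764
  3        10.00         7.3416        22.0249
  4     1,010.00       668.9268     2,675.7071
  Σ                    693.4278     2,723.0296
Price P = Σ PV = 693.4278.
Macaulay duration = Σ(t·PV) / P = 2,723.0296 / 693.4278 = 3.92691 years.

3.927 years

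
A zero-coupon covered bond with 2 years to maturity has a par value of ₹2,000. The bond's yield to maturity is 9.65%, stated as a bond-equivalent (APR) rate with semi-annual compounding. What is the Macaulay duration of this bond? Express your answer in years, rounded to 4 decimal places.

A zero-coupon bond has a single cash flow at maturity, so its Macaulay duration equals its maturity: 2 years.
(Equivalently: 4 semi-annual periods ÷ 2 = 2 years.)

2.0000 years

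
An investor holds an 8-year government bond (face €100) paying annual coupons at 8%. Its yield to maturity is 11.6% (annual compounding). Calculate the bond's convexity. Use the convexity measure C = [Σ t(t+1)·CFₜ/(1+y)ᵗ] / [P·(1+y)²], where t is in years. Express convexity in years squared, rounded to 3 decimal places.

39.009

With y = 0.116:
  t   CF        PV=CF/(1+0.116)^t    t·PV        t(t+1)·PV
  1         8.00         7.1685         7.1685          14.3369
  2         8.00         6.4234        12.8467          38.5401
  3         8.00         5.7557        17.2671          69.0683
  4         8.00         5.1574        20.6297         103.1486
  5         8.00         4.6214        23.1068         138.6405
  6         8.00         4.1410        24.8460         173.9218
  7         8.00         3.7106        25.9740         207.7919
  8       108.00        44.8859       359.0874       3,231.7867
  Σ                     81.8638       490.9261       3,977.2349
P = 81.8638.
Convexity = Σ t(t+1)·PV / [P·(1+y)²] = 3,977.2349 / (81.8638 × 1.245456) = 39.00867.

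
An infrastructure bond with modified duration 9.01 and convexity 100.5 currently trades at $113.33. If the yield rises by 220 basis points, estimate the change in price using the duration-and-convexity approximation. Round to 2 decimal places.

Duration effect: -D_mod·Δy = -9.01 × (+0.022) = -0.198220
Convexity effect: ½·C·(Δy)² = 0.5 × 100.5 × (0.022)² = +0.0243210
ΔP/P ≈ -0.198220 + 0.0243210 = -0.173899
ΔP ≈ 113.33 × (-0.173899) = -19.70797367.

-$19.71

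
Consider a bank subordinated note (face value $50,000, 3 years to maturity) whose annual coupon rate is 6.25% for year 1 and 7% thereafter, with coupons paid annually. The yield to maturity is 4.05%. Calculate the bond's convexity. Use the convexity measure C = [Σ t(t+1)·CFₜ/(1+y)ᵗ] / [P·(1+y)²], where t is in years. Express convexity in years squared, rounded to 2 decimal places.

With y = 0.0405:
  t   CF        PV=CF/(1+0.0405)^t    t·PV        t(t+1)·PV
  1     3,125.00     3,003.3638     3,003.3638       6,006.7275
  2     3,500.00     3,232.8375     6,465.6750      19,397.0250
  3    53,500.00    47,492.7731   142,478.3192     569,913.2767
  Σ                 53,728.9743   151,947.3579     595,317.0293
P = 53,728.9743.
Convexity = Σ t(t+1)·PV / [P·(1+y)²] = 595,317.0293 / (53,728.9743 × 1.082640) = 10.23424.

10.23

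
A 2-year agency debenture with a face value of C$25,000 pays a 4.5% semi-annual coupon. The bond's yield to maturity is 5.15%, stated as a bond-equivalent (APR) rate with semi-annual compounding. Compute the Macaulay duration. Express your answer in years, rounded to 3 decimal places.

1.934 years

Periodic yield y = 0.02575. Discount each cash flow and weight by its period:
  t   CF        PV=CF/(1+0.02575)^t    t·PV
  1       562.50       548.3792       548.3792
  2       562.50       534.6130     1,069.2259
  3       562.50       521.1923     1,563.5768
  4    25,562.50    23,090.7066    92,362.8264
  Σ                 24,694.8910    95,544.0082
Price P = Σ PV = 24,694.8910.
Macaulay duration = Σ(t·PV) / P = 95,544.0082 / 24,694.8910 = 3.86898 half-year periods.
In years: 3.86898 / 2 = 1.93449 years.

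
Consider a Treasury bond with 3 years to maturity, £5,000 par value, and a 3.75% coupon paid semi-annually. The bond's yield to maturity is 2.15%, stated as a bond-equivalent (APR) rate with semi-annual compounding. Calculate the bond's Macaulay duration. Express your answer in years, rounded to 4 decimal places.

2.8689 years

Periodic yield y = 0.01075. Discount each cash flow and weight by its period:
  t   CF        PV=CF/(1+0.01075)^t    t·PV
  1        93.75        92.7529        92.7529
  2        93.75        91.7664       183.5328
  3        93.75        90.7904       272.3713
  4        93.75        89.8248       359.2992
  5        93.75        88.8695       444.3473
  6     5,093.75     4,777.2187    28,663.3124
  Σ                  5,231.2227    30,015.6159
Price P = Σ PV = 5,231.2227.
Macaulay duration = Σ(t·PV) / P = 30,015.6159 / 5,231.2227 = 5.73778 half-year periods.
In years: 5.73778 / 2 = 2.86889 years.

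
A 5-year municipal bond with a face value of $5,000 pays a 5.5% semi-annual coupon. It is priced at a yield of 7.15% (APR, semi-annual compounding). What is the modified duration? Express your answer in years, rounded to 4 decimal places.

4.2620 years

Periodic yield y = 0.03575. First find Macaulay duration:
  t   CF        PV=CF/(1+0.03575)^t    t·PV
  1       137.50       132.7540       132.7540
  2       137.50       128.1719       256.3438
  3       137.50       123.7479       371.2437
  4       137.50       119.4766       477.9065
  5       137.50       115.3528       576.7638
  6       137.50       111.3712       668.2274
  7       137.50       107.5271       752.6900
  8       137.50       103.8157       830.5258
  9       137.50       100.2324       902.0918
  10    5,137.50     3,615.7835    36,157.8347
  Σ                  4,658.2332    41,126.3816
P = 4,658.2332; Macaulay duration = 41,126.3816 / 4,658.2332 = 8.82875 half-year periods = 4.41438 years.
Modified duration = D_Mac / (1 + y) = 4.41438 / 1.03575 = 4.26201 years.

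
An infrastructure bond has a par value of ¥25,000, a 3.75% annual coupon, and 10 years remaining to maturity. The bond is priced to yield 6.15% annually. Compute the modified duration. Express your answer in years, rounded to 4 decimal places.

Periodic yield y = 0.0615. First find Macaulay duration:
  t   CF        PV=CF/(1+0.0615)^t    t·PV
  1       937.50       883.1842       883.1842
  2       937.50       832.0152     1,664.0305
  3       937.50       783.8109     2,351.4326
  4       937.50       738.3993     2,953.5972
  5       937.50       695.6188     3,478.0938
  6       937.50       655.3168     3,931.9007
  7       937.50       617.3498     4,321.4484
  8       937.50       581.5824     4,652.6596
  9       937.50       547.8874     4,930.9863
  10   25,937.50    14,279.9974   142,799.9742
  Σ                 20,615.1621   171,967.3074
P = 20,615.1621; Macaulay duration = 171,967.3074 / 20,615.1621 = 8.34179 years.
Modified duration = D_Mac / (1 + y) = 8.34179 / 1.0615 = 7.85849 years.

7.8585 years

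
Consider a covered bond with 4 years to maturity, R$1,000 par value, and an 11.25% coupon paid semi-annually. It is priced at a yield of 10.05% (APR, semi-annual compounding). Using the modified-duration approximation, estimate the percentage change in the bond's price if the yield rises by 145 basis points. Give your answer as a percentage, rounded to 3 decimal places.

-4.616%

Periodic yield y = 0.05025. Modified duration first:
  t   CF        PV=CF/(1+0.05025)^t    t·PV
  1        56.25        53.5587        53.5587
  2        56.25        50.9961       101.9922
  3        56.25        48.5562       145.6685
  4        56.25        46.2330       184.9319
  5        56.25        44.0209       220.1046
  6        56.25        41.9147       251.4882
  7        56.25        39.9093       279.3648
  8     1,056.25       713.5513     5,708.4104
  Σ                  1,038.7401     6,945.5193
P = 1,038.7401; D_Mac = 6.68648 half-year periods = 3.34324 yrs; D_mod = 3.34324/(1+0.05025) = 3.18328 yrs.
ΔP/P ≈ -D_mod · Δy = -3.18328 × (+0.0145) = -0.046158 = -4.6158%.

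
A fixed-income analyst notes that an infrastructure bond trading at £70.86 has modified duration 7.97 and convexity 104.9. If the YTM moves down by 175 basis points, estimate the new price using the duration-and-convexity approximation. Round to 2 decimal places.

£81.88

Duration effect: -D_mod·Δy = -7.97 × (-0.0175) = +0.139475
Convexity effect: ½·C·(Δy)² = 0.5 × 104.9 × (-0.0175)² = +0.0160628125
ΔP/P ≈ +0.139475 + 0.0160628125 = +0.1555378125
New price ≈ 70.86 × (1 + 0.1555378125) = 81.88140939375.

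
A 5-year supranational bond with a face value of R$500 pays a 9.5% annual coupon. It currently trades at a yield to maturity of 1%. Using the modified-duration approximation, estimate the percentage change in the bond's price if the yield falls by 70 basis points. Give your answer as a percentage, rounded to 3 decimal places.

+3.008%

Periodic yield y = 0.01. Modified duration first:
  t   CF        PV=CF/(1+0.01)^t    t·PV
  1        47.50        47.0297        47.0297
  2        47.50        46.5641        93.1281
  3        47.50        46.1030       138.3091
  4        47.50        45.6466       182.5863
  5       547.50       520.9275     2,604.6373
  Σ                    706.2708     3,065.6905
P = 706.2708; D_Mac = 4.34067 yrs; D_mod = 4.34067/(1+0.01) = 4.29770 yrs.
ΔP/P ≈ -D_mod · Δy = -4.29770 × (-0.007) = +0.030084 = +3.0084%.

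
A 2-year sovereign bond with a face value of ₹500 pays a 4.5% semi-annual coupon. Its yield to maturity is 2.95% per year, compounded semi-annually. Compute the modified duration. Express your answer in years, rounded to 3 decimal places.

1.908 years

Periodic yield y = 0.01475. First find Macaulay duration:
  t   CF        PV=CF/(1+0.01475)^t    t·PV
  1        11.25        11.0865        11.0865
  2        11.25        10.9253        21.8507
  3        11.25        10.7665        32.2996
  4       511.25       482.1666     1,928.6662
  Σ                    514.9449     1,993.9029
P = 514.9449; Macaulay duration = 1,993.9029 / 514.9449 = 3.87207 half-year periods = 1.93604 years.
Modified duration = D_Mac / (1 + y) = 1.93604 / 1.01475 = 1.90789 years.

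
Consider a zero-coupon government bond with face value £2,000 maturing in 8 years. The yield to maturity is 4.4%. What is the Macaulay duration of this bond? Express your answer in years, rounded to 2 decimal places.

A zero-coupon bond has a single cash flow at maturity, so its Macaulay duration equals its maturity: 8 years.

8.00 years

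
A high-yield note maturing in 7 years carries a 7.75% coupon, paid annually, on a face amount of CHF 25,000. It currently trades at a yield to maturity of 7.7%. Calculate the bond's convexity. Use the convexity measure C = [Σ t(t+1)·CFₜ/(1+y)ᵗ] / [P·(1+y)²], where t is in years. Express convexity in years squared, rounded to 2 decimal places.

With y = 0.077:
  t   CF        PV=CF/(1+0.077)^t    t·PV        t(t+1)·PV
  1     1,937.50     1,798.9786     1,798.9786       3,597.9573
  2     1,937.50     1,670.3609     3,340.7217      10,022.1651
  3     1,937.50     1,550.9386     4,652.8158      18,611.2630
  4     1,937.50     1,440.0544     5,760.2176      28,801.0880
  5     1,937.50     1,337.0979     6,685.4893      40,112.9359
  6     1,937.50     1,241.5022     7,449.0132      52,143.0921
  7    26,937.50    16,026.8202   112,187.7413     897,501.9305
  Σ                 25,065.7527   141,874.9775   1,050,790.4320
P = 25,065.7527.
Convexity = Σ t(t+1)·PV / [P·(1+y)²] = 1,050,790.4320 / (25,065.7527 × 1.159929) = 36.14132.

36.14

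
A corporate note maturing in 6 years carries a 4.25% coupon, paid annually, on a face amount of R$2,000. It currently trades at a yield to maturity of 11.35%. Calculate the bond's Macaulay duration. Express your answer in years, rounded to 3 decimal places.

Periodic yield y = 0.1135. Discount each cash flow and weight by its year:
  t   CF        PV=CF/(1+0.1135)^t    t·PV
  1        85.00        76.3359        76.3359
  2        85.00        68.5549       137.1098
  3        85.00        61.5670       184.7011
  4        85.00        55.2915       221.1658
  5        85.00        49.6556       248.2778
  6     2,085.00     1,093.8675     6,563.2052
  Σ                  1,405.2724     7,430.7956
Price P = Σ PV = 1,405.2724.
Macaulay duration = Σ(t·PV) / P = 7,430.7956 / 1,405.2724 = 5.28780 years.

5.288 years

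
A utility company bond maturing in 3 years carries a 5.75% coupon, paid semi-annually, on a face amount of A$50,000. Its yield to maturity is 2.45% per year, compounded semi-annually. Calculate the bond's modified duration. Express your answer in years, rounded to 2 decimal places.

2.77 years

Periodic yield y = 0.01225. First find Macaulay duration:
  t   CF        PV=CF/(1+0.01225)^t    t·PV
  1     1,437.50     1,420.1037     1,420.1037
  2     1,437.50     1,402.9180     2,805.8360
  3     1,437.50     1,385.9402     4,157.8206
  4     1,437.50     1,369.1679     5,476.6716
  5     1,437.50     1,352.5986     6,762.9929
  6    51,437.50    47,813.7867   286,882.7203
  Σ                 54,744.5151   307,506.1451
P = 54,744.5151; Macaulay duration = 307,506.1451 / 54,744.5151 = 5.61711 half-year periods = 2.80856 years.
Modified duration = D_Mac / (1 + y) = 2.80856 / 1.01225 = 2.77457 years.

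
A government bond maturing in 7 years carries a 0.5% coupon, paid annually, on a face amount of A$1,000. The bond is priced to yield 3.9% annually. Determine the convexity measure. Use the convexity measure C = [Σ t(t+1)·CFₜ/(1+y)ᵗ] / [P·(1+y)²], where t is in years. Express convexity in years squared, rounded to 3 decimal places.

With y = 0.039:
  t   CF        PV=CF/(1+0.039)^t    t·PV        t(t+1)·PV
  1         5.00         4.8123         4.8123           9.6246
  2         5.00         4.6317         9.2634          27.7901
  3         5.00         4.4578        13.3735          53.4939
  4         5.00         4.2905        17.1620          85.8100
  5         5.00         4.1295        20.6473         123.8835
  6         5.00         3.9744        23.8467         166.9268
  7     1,005.00       768.8776     5,382.1435      43,057.1476
  Σ                    795.1739     5,471.2486      43,524.6766
P = 795.1739.
Convexity = Σ t(t+1)·PV / [P·(1+y)²] = 43,524.6766 / (795.1739 × 1.079521) = 50.70402.

50.704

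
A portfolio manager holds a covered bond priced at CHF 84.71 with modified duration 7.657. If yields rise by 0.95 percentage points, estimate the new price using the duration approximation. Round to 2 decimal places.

Duration approximation: ΔP/P ≈ -D_mod · Δy = -7.657 × (+0.0095) = -0.0727415.
New price ≈ 84.71 × (1 - 0.0727415) = 78.548067535.

CHF 78.55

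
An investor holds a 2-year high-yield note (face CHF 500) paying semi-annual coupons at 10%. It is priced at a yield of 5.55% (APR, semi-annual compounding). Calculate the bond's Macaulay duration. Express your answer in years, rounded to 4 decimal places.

Periodic yield y = 0.02775. Discount each cash flow and weight by its period:
  t   CF        PV=CF/(1+0.02775)^t    t·PV
  1        25.00        24.3250        24.3250
  2        25.00        23.6682        47.3364
  3        25.00        23.0291        69.0874
  4       525.00       470.5539     1,882.2155
  Σ                    541.5762     2,022.9643
Price P = Σ PV = 541.5762.
Macaulay duration = Σ(t·PV) / P = 2,022.9643 / 541.5762 = 3.73533 half-year periods.
In years: 3.73533 / 2 = 1.86766 years.

1.8677 years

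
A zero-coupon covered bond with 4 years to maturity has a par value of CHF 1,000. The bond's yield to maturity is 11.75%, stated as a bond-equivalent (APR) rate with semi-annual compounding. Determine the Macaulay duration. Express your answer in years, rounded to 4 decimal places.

A zero-coupon bond has a single cash flow at maturity, so its Macaulay duration equals its maturity: 4 years.
(Equivalently: 8 semi-annual periods ÷ 2 = 4 years.)

4.0000 years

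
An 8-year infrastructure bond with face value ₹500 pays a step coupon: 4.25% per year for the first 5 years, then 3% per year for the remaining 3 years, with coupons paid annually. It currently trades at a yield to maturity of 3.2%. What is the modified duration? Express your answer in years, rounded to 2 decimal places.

Periodic yield y = 0.032. First find Macaulay duration:
  t   CF        PV=CF/(1+0.032)^t    t·PV
  1        21.25        20.5911        20.5911
  2        21.25        19.9526        39.9052
  3        21.25        19.3339        58.0018
  4        21.25        18.7344        74.9377
  5        21.25        18.1535        90.7675
  6        15.00        12.4169        74.5014
  7        15.00        12.0319        84.2231
  8       515.00       400.2853     3,202.2825
  Σ                    521.4996     3,645.2102
P = 521.4996; Macaulay duration = 3,645.2102 / 521.4996 = 6.98986 years.
Modified duration = D_Mac / (1 + y) = 6.98986 / 1.032 = 6.77312 years.

6.77 years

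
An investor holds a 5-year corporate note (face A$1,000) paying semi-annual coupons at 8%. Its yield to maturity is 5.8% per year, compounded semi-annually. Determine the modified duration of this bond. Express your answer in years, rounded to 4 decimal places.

4.1379 years

Periodic yield y = 0.029. First find Macaulay duration:
  t   CF        PV=CF/(1+0.029)^t    t·PV
  1        40.00        38.8727        38.8727
  2        40.00        37.7772        75.5543
  3        40.00        36.7125       110.1375
  4        40.00        35.6778       142.7113
  5        40.00        34.6723       173.3617
  6        40.00        33.6952       202.1711
  7        40.00        32.7456       229.2189
  8        40.00        31.8227       254.5816
  9        40.00        30.9258       278.3326
  10    1,040.00       781.4111     7,814.1113
  Σ                  1,094.3129     9,319.0530
P = 1,094.3129; Macaulay duration = 9,319.0530 / 1,094.3129 = 8.51589 half-year periods = 4.25795 years.
Modified duration = D_Mac / (1 + y) = 4.25795 / 1.029 = 4.13795 years.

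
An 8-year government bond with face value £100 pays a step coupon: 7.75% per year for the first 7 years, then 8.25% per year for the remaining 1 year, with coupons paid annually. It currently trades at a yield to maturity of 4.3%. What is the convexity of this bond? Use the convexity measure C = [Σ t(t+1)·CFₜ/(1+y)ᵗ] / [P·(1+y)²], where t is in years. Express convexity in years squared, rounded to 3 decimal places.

With y = 0.043:
  t   CF        PV=CF/(1+0.043)^t    t·PV        t(t+1)·PV
  1         7.75         7.4305         7.4305          14.8610
  2         7.75         7.1242        14.2483          42.7449
  3         7.75         6.8304        20.4913          81.9653
  4         7.75         6.5488        26.1954         130.9768
  5         7.75         6.2789        31.3943         188.3655
  6         7.75         6.0200        36.1199         252.8396
  7         7.75         5.7718        40.4026         323.2210
  8       108.25        77.2954       618.3629       5,565.2661
  Σ                    123.2999       794.6452       6,600.2402
P = 123.2999.
Convexity = Σ t(t+1)·PV / [P·(1+y)²] = 6,600.2402 / (123.2999 × 1.087849) = 49.20716.

49.207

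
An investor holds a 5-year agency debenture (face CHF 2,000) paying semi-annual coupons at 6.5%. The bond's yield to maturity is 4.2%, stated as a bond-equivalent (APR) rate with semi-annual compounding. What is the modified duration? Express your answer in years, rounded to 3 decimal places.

4.295 years

Periodic yield y = 0.021. First find Macaulay duration:
  t   CF        PV=CF/(1+0.021)^t    t·PV
  1        65.00        63.6631        63.6631
  2        65.00        62.3536       124.7073
  3        65.00        61.0712       183.2135
  4        65.00        59.8150       239.2602
  5        65.00        58.5848       292.9238
  6        65.00        57.3798       344.2787
  7        65.00        56.1996       393.3971
  8        65.00        55.0437       440.3494
  9        65.00        53.9115       485.2038
  10    2,065.00     1,677.5004    16,775.0041
  Σ                  2,205.5227    19,342.0009
P = 2,205.5227; Macaulay duration = 19,342.0009 / 2,205.5227 = 8.76980 half-year periods = 4.38490 years.
Modified duration = D_Mac / (1 + y) = 4.38490 / 1.021 = 4.29471 years.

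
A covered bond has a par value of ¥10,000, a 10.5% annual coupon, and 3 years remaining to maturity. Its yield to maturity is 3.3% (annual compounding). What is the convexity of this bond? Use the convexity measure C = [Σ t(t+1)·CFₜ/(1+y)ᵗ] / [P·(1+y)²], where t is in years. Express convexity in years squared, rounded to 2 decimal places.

With y = 0.033:
  t   CF        PV=CF/(1+0.033)^t    t·PV        t(t+1)·PV
  1     1,050.00     1,016.4569     1,016.4569       2,032.9138
  2     1,050.00       983.9854     1,967.9708       5,903.9124
  3    11,050.00    10,024.4675    30,073.4026     120,293.6104
  Σ                 12,024.9099    33,057.8303     128,230.4366
P = 12,024.9099.
Convexity = Σ t(t+1)·PV / [P·(1+y)²] = 128,230.4366 / (12,024.9099 × 1.067089) = 9.99329.

9.99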